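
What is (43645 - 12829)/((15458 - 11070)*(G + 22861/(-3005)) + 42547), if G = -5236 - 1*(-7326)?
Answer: 92602080/27586154267 ≈ 0.0033568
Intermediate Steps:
G = 2090 (G = -5236 + 7326 = 2090)
(43645 - 12829)/((15458 - 11070)*(G + 22861/(-3005)) + 42547) = (43645 - 12829)/((15458 - 11070)*(2090 + 22861/(-3005)) + 42547) = 30816/(4388*(2090 + 22861*(-1/3005)) + 42547) = 30816/(4388*(2090 - 22861/3005) + 42547) = 30816/(4388*(6257589/3005) + 42547) = 30816/(27458300532/3005 + 42547) = 30816/(27586154267/3005) = 30816*(3005/27586154267) = 92602080/27586154267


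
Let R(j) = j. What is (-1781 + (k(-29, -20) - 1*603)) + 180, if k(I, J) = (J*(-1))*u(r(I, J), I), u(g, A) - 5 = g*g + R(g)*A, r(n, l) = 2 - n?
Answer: -864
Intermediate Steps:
u(g, A) = 5 + g**2 + A*g (u(g, A) = 5 + (g*g + g*A) = 5 + (g**2 + A*g) = 5 + g**2 + A*g)
k(I, J) = -J*(5 + (2 - I)**2 + I*(2 - I)) (k(I, J) = (J*(-1))*(5 + (2 - I)**2 + I*(2 - I)) = (-J)*(5 + (2 - I)**2 + I*(2 - I)) = -J*(5 + (2 - I)**2 + I*(2 - I)))
(-1781 + (k(-29, -20) - 1*603)) + 180 = (-1781 + (-20*(-9 + 2*(-29)) - 1*603)) + 180 = (-1781 + (-20*(-9 - 58) - 603)) + 180 = (-1781 + (-20*(-67) - 603)) + 180 = (-1781 + (1340 - 603)) + 180 = (-1781 + 737) + 180 = -1044 + 180 = -864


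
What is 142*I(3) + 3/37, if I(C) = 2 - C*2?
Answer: -21013/37 ≈ -567.92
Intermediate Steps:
I(C) = 2 - 2*C
142*I(3) + 3/37 = 142*(2 - 2*3) + 3/37 = 142*(2 - 6) + 3*(1/37) = 142*(-4) + 3/37 = -568 + 3/37 = -21013/37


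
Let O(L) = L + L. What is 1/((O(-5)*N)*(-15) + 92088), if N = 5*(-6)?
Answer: 1/87588 ≈ 1.1417e-5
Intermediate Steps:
N = -30
O(L) = 2*L
1/((O(-5)*N)*(-15) + 92088) = 1/(((2*(-5))*(-30))*(-15) + 92088) = 1/(-10*(-30)*(-15) + 92088) = 1/(300*(-15) + 92088) = 1/(-4500 + 92088) = 1/87588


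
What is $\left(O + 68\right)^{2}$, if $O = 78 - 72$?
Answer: $5476$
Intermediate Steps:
$O = 6$ ($O = 78 - 72 = 6$)
$\left(O + 68\right)^{2} = \left(6 + 68\right)^{2} = 74^{2} = 5476$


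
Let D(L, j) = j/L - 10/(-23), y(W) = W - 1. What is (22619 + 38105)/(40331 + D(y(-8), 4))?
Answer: 12569868/8348515 ≈ 1.5056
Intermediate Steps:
y(W) = -1 + W
D(L, j) = 10/23 + j/L (D(L, j) = j/L - 10*(-1/23) = j/L + 10/23 = 10/23 + j/L)
(22619 + 38105)/(40331 + D(y(-8), 4)) = (22619 + 38105)/(40331 + (10/23 + 4/(-1 - 8))) = 60724/(40331 + (10/23 + 4/(-9))) = 60724/(40331 + (10/23 + 4*(-⅑))) = 60724/(40331 + (10/23 - 4/9)) = 60724/(40331 - 2/207) = 60724/(8348515/207) = 60724*(207/8348515) = 12569868/8348515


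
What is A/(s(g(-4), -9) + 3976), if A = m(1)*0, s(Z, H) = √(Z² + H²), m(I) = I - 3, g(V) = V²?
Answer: 0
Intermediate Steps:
m(I) = -3 + I
s(Z, H) = √(H² + Z²)
A = 0 (A = (-3 + 1)*0 = -2*0 = 0)
A/(s(g(-4), -9) + 3976) = 0/(√((-9)² + ((-4)²)²) + 3976) = 0/(√(81 + 16²) + 3976) = 0/(√(81 + 256) + 3976) = 0/(√337 + 3976) = 0/(3976 + √337) = 0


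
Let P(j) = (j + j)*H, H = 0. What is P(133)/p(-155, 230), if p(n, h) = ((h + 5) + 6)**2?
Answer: 0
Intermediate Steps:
p(n, h) = (11 + h)**2 (p(n, h) = ((5 + h) + 6)**2 = (11 + h)**2)
P(j) = 0 (P(j) = (j + j)*0 = (2*j)*0 = 0)
P(133)/p(-155, 230) = 0/((11 + 230)**2) = 0/(241**2) = 0/58081 = 0*(1/58081) = 0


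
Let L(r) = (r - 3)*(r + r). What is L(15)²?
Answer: 129600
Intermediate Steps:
L(r) = 2*r*(-3 + r) (L(r) = (-3 + r)*(2*r) = 2*r*(-3 + r))
L(15)² = (2*15*(-3 + 15))² = (2*15*12)² = 360² = 129600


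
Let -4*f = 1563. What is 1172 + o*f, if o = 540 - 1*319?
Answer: -340735/4 ≈ -85184.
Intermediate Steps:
f = -1563/4 (f = -¼*1563 = -1563/4 ≈ -390.75)
o = 221 (o = 540 - 319 = 221)
1172 + o*f = 1172 + 221*(-1563/4) = 1172 - 345423/4 = -340735/4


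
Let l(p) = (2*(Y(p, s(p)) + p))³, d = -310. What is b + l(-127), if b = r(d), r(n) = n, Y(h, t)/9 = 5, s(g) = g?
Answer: -4411254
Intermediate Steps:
Y(h, t) = 45 (Y(h, t) = 9*5 = 45)
l(p) = (90 + 2*p)³ (l(p) = (2*(45 + p))³ = (90 + 2*p)³)
b = -310
b + l(-127) = -310 + 8*(45 - 127)³ = -310 + 8*(-82)³ = -310 + 8*(-551368) = -310 - 4410944 = -4411254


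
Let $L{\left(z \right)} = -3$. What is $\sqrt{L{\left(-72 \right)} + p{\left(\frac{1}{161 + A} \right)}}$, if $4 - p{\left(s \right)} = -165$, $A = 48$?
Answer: $\sqrt{166} \approx 12.884$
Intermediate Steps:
$p{\left(s \right)} = 169$ ($p{\left(s \right)} = 4 - -165 = 4 + 165 = 169$)
$\sqrt{L{\left(-72 \right)} + p{\left(\frac{1}{161 + A} \right)}} = \sqrt{-3 + 169} = \sqrt{166}$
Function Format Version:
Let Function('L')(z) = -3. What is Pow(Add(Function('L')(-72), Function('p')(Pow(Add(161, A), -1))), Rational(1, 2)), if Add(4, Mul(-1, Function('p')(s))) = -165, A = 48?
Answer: Pow(166, Rational(1, 2)) ≈ 12.884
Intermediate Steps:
Function('p')(s) = 169 (Function('p')(s) = Add(4, Mul(-1, -165)) = Add(4, 165) = 169)
Pow(Add(Function('L')(-72), Function('p')(Pow(Add(161, A), -1))), Rational(1, 2)) = Pow(Add(-3, 169), Rational(1, 2)) = Pow(166, Rational(1, 2))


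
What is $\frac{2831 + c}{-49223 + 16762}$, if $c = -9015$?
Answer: $\frac{6184}{32461} \approx 0.19051$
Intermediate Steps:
$\frac{2831 + c}{-49223 + 16762} = \frac{2831 - 9015}{-49223 + 16762} = - \frac{6184}{-32461} = \left(-6184\right) \left(- \frac{1}{32461}\right) = \frac{6184}{32461}$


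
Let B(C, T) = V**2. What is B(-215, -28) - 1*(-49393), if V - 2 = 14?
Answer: 49649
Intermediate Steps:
V = 16 (V = 2 + 14 = 16)
B(C, T) = 256 (B(C, T) = 16**2 = 256)
B(-215, -28) - 1*(-49393) = 256 - 1*(-49393) = 256 + 49393 = 49649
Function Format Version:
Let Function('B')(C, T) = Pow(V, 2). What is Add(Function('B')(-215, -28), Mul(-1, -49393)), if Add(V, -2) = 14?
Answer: 49649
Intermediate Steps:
V = 16 (V = Add(2, 14) = 16)
Function('B')(C, T) = 256 (Function('B')(C, T) = Pow(16, 2) = 256)
Add(Function('B')(-215, -28), Mul(-1, -49393)) = Add(256, Mul(-1, -49393)) = Add(256, 49393) = 49649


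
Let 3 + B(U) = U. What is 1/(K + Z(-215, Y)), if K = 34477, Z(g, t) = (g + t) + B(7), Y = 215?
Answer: 1/34481 ≈ 2.9001e-5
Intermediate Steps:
B(U) = -3 + U
Z(g, t) = 4 + g + t (Z(g, t) = (g + t) + (-3 + 7) = (g + t) + 4 = 4 + g + t)
1/(K + Z(-215, Y)) = 1/(34477 + (4 - 215 + 215)) = 1/(34477 + 4) = 1/34481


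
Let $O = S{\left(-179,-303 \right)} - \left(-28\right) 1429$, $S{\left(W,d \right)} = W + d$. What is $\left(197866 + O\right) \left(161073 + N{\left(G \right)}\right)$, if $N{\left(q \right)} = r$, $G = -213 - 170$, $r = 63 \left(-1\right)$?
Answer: $38223129960$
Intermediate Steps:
$O = 39530$ ($O = \left(-179 - 303\right) - \left(-28\right) 1429 = -482 - -40012 = -482 + 40012 = 39530$)
$r = -63$
$G = -383$
$N{\left(q \right)} = -63$
$\left(197866 + O\right) \left(161073 + N{\left(G \right)}\right) = \left(197866 + 39530\right) \left(161073 - 63\right) = 237396 \cdot 161010 = 38223129960$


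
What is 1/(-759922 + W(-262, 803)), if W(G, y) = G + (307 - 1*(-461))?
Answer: -1/759416 ≈ -1.3168e-6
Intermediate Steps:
W(G, y) = 768 + G (W(G, y) = G + (307 + 461) = G + 768 = 768 + G)
1/(-759922 + W(-262, 803)) = 1/(-759922 + (768 - 262)) = 1/(-759922 + 506) = 1/(-759416) = -1/759416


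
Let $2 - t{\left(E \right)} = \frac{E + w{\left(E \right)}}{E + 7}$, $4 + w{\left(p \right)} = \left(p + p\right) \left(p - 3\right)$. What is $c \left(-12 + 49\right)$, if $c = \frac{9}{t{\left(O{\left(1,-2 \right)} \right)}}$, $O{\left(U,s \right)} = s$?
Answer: $- \frac{1665}{4} \approx -416.25$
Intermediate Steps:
$w{\left(p \right)} = -4 + 2 p \left(-3 + p\right)$ ($w{\left(p \right)} = -4 + \left(p + p\right) \left(p - 3\right) = -4 + 2 p \left(-3 + p\right)$)
$t{\left(E \right)} = 2 - \frac{-4 - 5 E + 2 E^{2}}{7 + E}$ ($t{\left(E \right)} = 2 - \frac{E - \left(4 - 2 E^{2} + 6 E\right)}{E + 7} = 2 - \frac{-4 - 5 E + 2 E^{2}}{7 + E}$)
$c = - \frac{45}{4}$ ($c = \frac{9}{\frac{1}{7 - 2} \left(18 - 2 \left(-2\right)^{2} + 7 \left(-2\right)\right)} = \frac{9}{\frac{1}{5} \left(18 - 8 - 14\right)} = \frac{9}{\frac{1}{5} \left(-4\right)} = \frac{9}{- \frac{4}{5}} = 9 \left(- \frac{5}{4}\right) = - \frac{45}{4} \approx -11.25$)
$c \left(-12 + 49\right) = - \frac{45 \left(-12 + 49\right)}{4} = \left(- \frac{45}{4}\right) 37 = - \frac{1665}{4}$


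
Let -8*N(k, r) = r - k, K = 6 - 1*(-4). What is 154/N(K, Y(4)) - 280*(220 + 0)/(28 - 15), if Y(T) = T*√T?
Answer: -53592/13 ≈ -4122.5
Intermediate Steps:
Y(T) = T^(3/2)
K = 10 (K = 6 + 4 = 10)
N(k, r) = -r/8 + k/8 (N(k, r) = -(r - k)/8 = -r/8 + k/8)
154/N(K, Y(4)) - 280*(220 + 0)/(28 - 15) = 154/(-4^(3/2)/8 + (⅛)*10) - 280*(220 + 0)/(28 - 15) = 154/(-⅛*8 + 5/4) - 280/(13/220) = 154/(-1 + 5/4) - 280/(13*(1/220)) = 154/(¼) - 280/13/220 = 154*4 - 280*220/13 = 616 - 61600/13 = -53592/13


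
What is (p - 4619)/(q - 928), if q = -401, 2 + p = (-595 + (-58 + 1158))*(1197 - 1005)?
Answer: -92339/1329 ≈ -69.480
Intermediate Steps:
p = 96958 (p = -2 + (-595 + (-58 + 1158))*(1197 - 1005) = -2 + (-595 + 1100)*192 = -2 + 505*192 = -2 + 96960 = 96958)
(p - 4619)/(q - 928) = (96958 - 4619)/(-401 - 928) = 92339/(-1329) = 92339*(-1/1329) = -92339/1329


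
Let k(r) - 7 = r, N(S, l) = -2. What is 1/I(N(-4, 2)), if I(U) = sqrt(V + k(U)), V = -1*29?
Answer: -I*sqrt(6)/12 ≈ -0.20412*I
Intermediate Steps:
V = -29
k(r) = 7 + r
I(U) = sqrt(-22 + U) (I(U) = sqrt(-29 + (7 + U)) = sqrt(-22 + U))
1/I(N(-4, 2)) = 1/(sqrt(-22 - 2)) = 1/(sqrt(-24)) = 1/(2*I*sqrt(6)) = -I*sqrt(6)/12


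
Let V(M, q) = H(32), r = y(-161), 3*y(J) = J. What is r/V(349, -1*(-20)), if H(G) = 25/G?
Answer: -5152/75 ≈ -68.693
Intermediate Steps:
y(J) = J/3
r = -161/3 (r = (1/3)*(-161) = -161/3 ≈ -53.667)
V(M, q) = 25/32
r/V(349, -1*(-20)) = -161/(3*25/32) = -161/3*32/25 = -5152/75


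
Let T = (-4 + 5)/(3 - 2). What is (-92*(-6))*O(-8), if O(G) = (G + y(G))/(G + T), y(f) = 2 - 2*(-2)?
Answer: 1104/7 ≈ 157.71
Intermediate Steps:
T = 1 (T = 1/1 = 1*1 = 1)
y(f) = 6 (y(f) = 2 + 4 = 6)
O(G) = (6 + G)/(1 + G) (O(G) = (G + 6)/(G + 1) = (6 + G)/(1 + G))
(-92*(-6))*O(-8) = (-92*(-6))*((6 - 8)/(1 - 8)) = 552*(-2/(-7)) = 552*(-⅐*(-2)) = 552*(2/7) = 1104/7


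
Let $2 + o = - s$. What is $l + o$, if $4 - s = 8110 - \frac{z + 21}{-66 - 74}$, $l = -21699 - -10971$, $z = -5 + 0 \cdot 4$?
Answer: $- \frac{91836}{35} \approx -2623.9$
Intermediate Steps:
$z = -5$ ($z = -5 + 0 = -5$)
$l = -10728$ ($l = -21699 + 10971 = -10728$)
$s = - \frac{283714}{35}$ ($s = 4 - \left(8110 - \frac{-5 + 21}{-66 - 74}\right) = 4 - \left(8110 - \frac{1}{-140} \cdot 16\right) = 4 - \left(8110 - \left(- \frac{1}{140}\right) 16\right) = 4 - \left(8110 - - \frac{4}{35}\right) = 4 - \left(8110 + \frac{4}{35}\right) = 4 - \frac{283854}{35} = - \frac{283714}{35} \approx -8106.1$)
$o = \frac{283644}{35}$ ($o = -2 - - \frac{283714}{35} = -2 + \frac{283714}{35} = \frac{283644}{35} \approx 8104.1$)
$l + o = -10728 + \frac{283644}{35} = - \frac{91836}{35}$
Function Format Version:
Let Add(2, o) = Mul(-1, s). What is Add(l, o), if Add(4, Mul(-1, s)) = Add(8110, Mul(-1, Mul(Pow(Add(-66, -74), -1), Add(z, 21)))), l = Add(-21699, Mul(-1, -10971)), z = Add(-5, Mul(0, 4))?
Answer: Rational(-91836, 35) ≈ -2623.9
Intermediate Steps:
z = -5 (z = Add(-5, 0) = -5)
l = -10728 (l = Add(-21699, 10971) = -10728)
s = Rational(-283714, 35) (s = Add(4, Mul(-1, Add(8110, Mul(-1, Mul(Pow(Add(-66, -74), -1), Add(-5, 21)))))) = Add(4, Mul(-1, Add(8110, Mul(-1, Mul(Pow(-140, -1), 16))))) = Add(4, Mul(-1, Add(8110, Mul(-1, Mul(Rational(-1, 140), 16))))) = Add(4, Mul(-1, Add(8110, Mul(-1, Rational(-4, 35))))) = Add(4, Mul(-1, Add(8110, Rational(4, 35)))) = Add(4, Mul(-1, Rational(283854, 35))) = Add(4, Rational(-283854, 35)) = Rational(-283714, 35) ≈ -8106.1)
o = Rational(283644, 35) (o = Add(-2, Mul(-1, Rational(-283714, 35))) = Add(-2, Rational(283714, 35)) = Rational(283644, 35) ≈ 8104.1)
Add(l, o) = Add(-10728, Rational(283644, 35)) = Rational(-91836, 35)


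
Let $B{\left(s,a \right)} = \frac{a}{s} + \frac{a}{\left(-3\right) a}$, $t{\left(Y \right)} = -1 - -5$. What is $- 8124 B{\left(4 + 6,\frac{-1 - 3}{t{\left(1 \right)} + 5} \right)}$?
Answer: $\frac{46036}{15} \approx 3069.1$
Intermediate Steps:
$t{\left(Y \right)} = 4$ ($t{\left(Y \right)} = -1 + 5 = 4$)
$B{\left(s,a \right)} = - \frac{1}{3} + \frac{a}{s}$ ($B{\left(s,a \right)} = \frac{a}{s} + a \left(- \frac{1}{3 a}\right) = \frac{a}{s} - \frac{1}{3} = - \frac{1}{3} + \frac{a}{s}$)
$- 8124 B{\left(4 + 6,\frac{-1 - 3}{t{\left(1 \right)} + 5} \right)} = - 8124 \frac{\frac{-1 - 3}{4 + 5} - \frac{4 + 6}{3}}{4 + 6} = - 8124 \frac{- \frac{4}{9} - \frac{10}{3}}{10} = - 8124 \cdot \frac{1}{10} \left(- \frac{34}{9}\right) = \left(-8124\right) \left(- \frac{17}{45}\right) = \frac{46036}{15}$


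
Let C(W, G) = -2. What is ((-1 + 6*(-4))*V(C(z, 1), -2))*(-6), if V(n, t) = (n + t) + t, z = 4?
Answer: -900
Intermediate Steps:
V(n, t) = n + 2*t
((-1 + 6*(-4))*V(C(z, 1), -2))*(-6) = ((-1 + 6*(-4))*(-2 + 2*(-2)))*(-6) = ((-1 - 24)*(-2 - 4))*(-6) = -25*(-6)*(-6) = 150*(-6) = -900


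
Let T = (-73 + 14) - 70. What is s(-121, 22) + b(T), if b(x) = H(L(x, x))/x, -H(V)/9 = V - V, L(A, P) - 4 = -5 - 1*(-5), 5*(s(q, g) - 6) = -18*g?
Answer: -366/5 ≈ -73.200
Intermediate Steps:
s(q, g) = 6 - 18*g/5 (s(q, g) = 6 + (-18*g)/5 = 6 - 18*g/5)
L(A, P) = 4 (L(A, P) = 4 + (-5 - 1*(-5)) = 4 + (-5 + 5) = 4 + 0 = 4)
T = -129 (T = -59 - 70 = -129)
H(V) = 0 (H(V) = -9*(V - V) = -9*0 = 0)
b(x) = 0 (b(x) = 0/x = 0)
s(-121, 22) + b(T) = (6 - 18/5*22) + 0 = (6 - 396/5) + 0 = -366/5 + 0 = -366/5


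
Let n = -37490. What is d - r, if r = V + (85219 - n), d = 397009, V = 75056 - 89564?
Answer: 288808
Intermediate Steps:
V = -14508
r = 108201 (r = -14508 + (85219 - 1*(-37490)) = -14508 + (85219 + 37490) = -14508 + 122709 = 108201)
d - r = 397009 - 1*108201 = 397009 - 108201 = 288808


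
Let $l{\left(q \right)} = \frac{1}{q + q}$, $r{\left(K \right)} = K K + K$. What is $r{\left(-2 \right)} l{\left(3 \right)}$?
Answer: $\frac{1}{3} \approx 0.33333$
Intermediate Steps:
$r{\left(K \right)} = K + K^{2}$ ($r{\left(K \right)} = K^{2} + K = K + K^{2}$)
$l{\left(q \right)} = \frac{1}{2 q}$
$r{\left(-2 \right)} l{\left(3 \right)} = - 2 \left(1 - 2\right) \frac{1}{2 \cdot 3} = \left(-2\right) \left(-1\right) \frac{1}{2} \cdot \frac{1}{3} = 2 \cdot \frac{1}{6} = \frac{1}{3}$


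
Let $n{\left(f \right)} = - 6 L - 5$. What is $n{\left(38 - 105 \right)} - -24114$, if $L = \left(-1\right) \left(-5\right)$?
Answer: $24079$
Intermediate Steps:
$L = 5$
$n{\left(f \right)} = -35$ ($n{\left(f \right)} = \left(-6\right) 5 - 5 = -30 - 5 = -35$)
$n{\left(38 - 105 \right)} - -24114 = -35 - -24114 = -35 + 24114 = 24079$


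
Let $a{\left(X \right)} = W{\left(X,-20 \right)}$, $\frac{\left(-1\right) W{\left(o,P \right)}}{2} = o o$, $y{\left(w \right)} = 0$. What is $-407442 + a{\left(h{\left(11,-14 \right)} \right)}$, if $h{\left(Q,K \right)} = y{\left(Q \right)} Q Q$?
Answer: $-407442$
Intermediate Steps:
$h{\left(Q,K \right)} = 0$ ($h{\left(Q,K \right)} = 0 Q Q = 0 Q = 0$)
$W{\left(o,P \right)} = - 2 o^{2}$ ($W{\left(o,P \right)} = - 2 o o = - 2 o^{2}$)
$a{\left(X \right)} = - 2 X^{2}$
$-407442 + a{\left(h{\left(11,-14 \right)} \right)} = -407442 - 2 \cdot 0^{2} = -407442 - 0 = -407442 + 0 = -407442$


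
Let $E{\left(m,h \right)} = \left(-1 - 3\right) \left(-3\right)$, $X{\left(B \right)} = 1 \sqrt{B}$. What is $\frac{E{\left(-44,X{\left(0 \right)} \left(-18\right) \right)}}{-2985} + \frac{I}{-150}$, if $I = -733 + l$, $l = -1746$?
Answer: $\frac{493201}{29850} \approx 16.523$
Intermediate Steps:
$X{\left(B \right)} = \sqrt{B}$
$E{\left(m,h \right)} = 12$ ($E{\left(m,h \right)} = \left(-4\right) \left(-3\right) = 12$)
$I = -2479$ ($I = -733 - 1746 = -2479$)
$\frac{E{\left(-44,X{\left(0 \right)} \left(-18\right) \right)}}{-2985} + \frac{I}{-150} = \frac{12}{-2985} - \frac{2479}{-150} = 12 \left(- \frac{1}{2985}\right) - - \frac{2479}{150} = - \frac{4}{995} + \frac{2479}{150} = \frac{493201}{29850}$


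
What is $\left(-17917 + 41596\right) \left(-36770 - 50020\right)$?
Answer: $-2055100410$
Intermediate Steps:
$\left(-17917 + 41596\right) \left(-36770 - 50020\right) = 23679 \left(-86790\right) = -2055100410$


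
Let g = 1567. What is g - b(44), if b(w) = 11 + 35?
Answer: 1521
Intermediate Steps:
b(w) = 46
g - b(44) = 1567 - 1*46 = 1567 - 46 = 1521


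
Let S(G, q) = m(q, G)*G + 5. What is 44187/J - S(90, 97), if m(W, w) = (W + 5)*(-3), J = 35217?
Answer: 24865238/903 ≈ 27536.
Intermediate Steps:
m(W, w) = -15 - 3*W (m(W, w) = (5 + W)*(-3) = -15 - 3*W)
S(G, q) = 5 + G*(-15 - 3*q) (S(G, q) = (-15 - 3*q)*G + 5 = G*(-15 - 3*q) + 5 = 5 + G*(-15 - 3*q))
44187/J - S(90, 97) = 44187/35217 - (5 - 3*90*(5 + 97)) = 44187*(1/35217) - (5 - 3*90*102) = 1133/903 - (5 - 27540) = 1133/903 - 1*(-27535) = 1133/903 + 27535 = 24865238/903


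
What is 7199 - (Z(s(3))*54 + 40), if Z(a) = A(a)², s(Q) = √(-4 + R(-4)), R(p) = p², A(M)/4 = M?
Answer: -3209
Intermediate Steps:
A(M) = 4*M
s(Q) = 2*√3 (s(Q) = √(-4 + (-4)²) = √(-4 + 16) = √12 = 2*√3)
Z(a) = 16*a² (Z(a) = (4*a)² = 16*a²)
7199 - (Z(s(3))*54 + 40) = 7199 - ((16*(2*√3)²)*54 + 40) = 7199 - ((16*12)*54 + 40) = 7199 - (192*54 + 40) = 7199 - (10368 + 40) = 7199 - 1*10408 = 7199 - 10408 = -3209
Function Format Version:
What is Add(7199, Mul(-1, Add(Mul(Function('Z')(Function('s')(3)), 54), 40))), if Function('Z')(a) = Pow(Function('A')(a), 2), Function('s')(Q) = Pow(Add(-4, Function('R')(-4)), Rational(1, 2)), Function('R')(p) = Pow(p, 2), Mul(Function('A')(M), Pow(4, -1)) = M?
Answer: -3209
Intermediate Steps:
Function('A')(M) = Mul(4, M)
Function('s')(Q) = Mul(2, Pow(3, Rational(1, 2))) (Function('s')(Q) = Pow(Add(-4, Pow(-4, 2)), Rational(1, 2)) = Pow(Add(-4, 16), Rational(1, 2)) = Pow(12, Rational(1, 2)) = Mul(2, Pow(3, Rational(1, 2))))
Function('Z')(a) = Mul(16, Pow(a, 2)) (Function('Z')(a) = Pow(Mul(4, a), 2) = Mul(16, Pow(a, 2)))
Add(7199, Mul(-1, Add(Mul(Function('Z')(Function('s')(3)), 54), 40))) = Add(7199, Mul(-1, Add(Mul(Mul(16, Pow(Mul(2, Pow(3, Rational(1, 2))), 2)), 54), 40))) = Add(7199, Mul(-1, Add(Mul(Mul(16, 12), 54), 40))) = Add(7199, Mul(-1, Add(Mul(192, 54), 40))) = Add(7199, Mul(-1, Add(10368, 40))) = Add(7199, Mul(-1, 10408)) = Add(7199, -10408) = -3209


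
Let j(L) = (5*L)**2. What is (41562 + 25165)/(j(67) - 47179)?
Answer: 66727/65046 ≈ 1.0258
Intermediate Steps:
j(L) = 25*L**2
(41562 + 25165)/(j(67) - 47179) = (41562 + 25165)/(25*67**2 - 47179) = 66727/(25*4489 - 47179) = 66727/(112225 - 47179) = 66727/65046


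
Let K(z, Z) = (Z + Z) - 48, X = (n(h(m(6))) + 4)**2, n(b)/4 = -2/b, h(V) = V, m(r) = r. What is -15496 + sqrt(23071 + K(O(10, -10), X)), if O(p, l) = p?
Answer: -15496 + sqrt(207335)/3 ≈ -15344.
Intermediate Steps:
n(b) = -8/b (n(b) = 4*(-2/b) = -8/b)
X = 64/9 (X = (-8/6 + 4)**2 = (-8*1/6 + 4)**2 = (-4/3 + 4)**2 = (8/3)**2 = 64/9 ≈ 7.1111)
K(z, Z) = -48 + 2*Z (K(z, Z) = 2*Z - 48 = -48 + 2*Z)
-15496 + sqrt(23071 + K(O(10, -10), X)) = -15496 + sqrt(23071 + (-48 + 2*(64/9))) = -15496 + sqrt(23071 + (-48 + 128/9)) = -15496 + sqrt(23071 - 304/9) = -15496 + sqrt(207335/9) = -15496 + sqrt(207335)/3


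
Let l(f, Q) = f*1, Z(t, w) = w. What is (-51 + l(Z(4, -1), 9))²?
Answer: 2704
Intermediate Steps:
l(f, Q) = f
(-51 + l(Z(4, -1), 9))² = (-51 - 1)² = (-52)² = 2704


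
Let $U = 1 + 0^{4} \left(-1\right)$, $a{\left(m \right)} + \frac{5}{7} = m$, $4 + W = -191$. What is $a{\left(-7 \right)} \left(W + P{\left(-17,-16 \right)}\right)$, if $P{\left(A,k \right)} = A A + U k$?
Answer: $- \frac{4212}{7} \approx -601.71$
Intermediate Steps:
$W = -195$ ($W = -4 - 191 = -195$)
$a{\left(m \right)} = - \frac{5}{7} + m$
$U = 1$ ($U = 1 + 0 \left(-1\right) = 1 + 0 = 1$)
$P{\left(A,k \right)} = k + A^{2}$ ($P{\left(A,k \right)} = A A + 1 k = A^{2} + k = k + A^{2}$)
$a{\left(-7 \right)} \left(W + P{\left(-17,-16 \right)}\right) = \left(- \frac{5}{7} - 7\right) \left(-195 - \left(16 - \left(-17\right)^{2}\right)\right) = - \frac{54 \left(-195 + \left(-16 + 289\right)\right)}{7} = - \frac{54 \left(-195 + 273\right)}{7} = \left(- \frac{54}{7}\right) 78 = - \frac{4212}{7}$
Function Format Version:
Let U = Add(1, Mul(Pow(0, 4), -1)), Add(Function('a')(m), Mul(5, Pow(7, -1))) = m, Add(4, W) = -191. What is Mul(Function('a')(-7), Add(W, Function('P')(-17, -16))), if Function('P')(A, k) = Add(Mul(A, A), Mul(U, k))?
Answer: Rational(-4212, 7) ≈ -601.71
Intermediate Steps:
W = -195 (W = Add(-4, -191) = -195)
Function('a')(m) = Add(Rational(-5, 7), m)
U = 1 (U = Add(1, Mul(0, -1)) = Add(1, 0) = 1)
Function('P')(A, k) = Add(k, Pow(A, 2)) (Function('P')(A, k) = Add(Mul(A, A), Mul(1, k)) = Add(Pow(A, 2), k) = Add(k, Pow(A, 2)))
Mul(Function('a')(-7), Add(W, Function('P')(-17, -16))) = Mul(Add(Rational(-5, 7), -7), Add(-195, Add(-16, Pow(-17, 2)))) = Mul(Rational(-54, 7), Add(-195, Add(-16, 289))) = Mul(Rational(-54, 7), Add(-195, 273)) = Mul(Rational(-54, 7), 78) = Rational(-4212, 7)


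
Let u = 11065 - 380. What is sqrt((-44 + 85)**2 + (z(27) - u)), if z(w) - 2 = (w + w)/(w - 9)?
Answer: I*sqrt(8999) ≈ 94.863*I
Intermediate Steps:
z(w) = 2 + 2*w/(-9 + w) (z(w) = 2 + (w + w)/(w - 9) = 2 + (2*w)/(-9 + w) = 2 + 2*w/(-9 + w))
u = 10685
sqrt((-44 + 85)**2 + (z(27) - u)) = sqrt((-44 + 85)**2 + (2*(-9 + 2*27)/(-9 + 27) - 1*10685)) = sqrt(41**2 + (2*(-9 + 54)/18 - 10685)) = sqrt(1681 + (2*(1/18)*45 - 10685)) = sqrt(1681 + (5 - 10685)) = sqrt(1681 - 10680) = sqrt(-8999) = I*sqrt(8999)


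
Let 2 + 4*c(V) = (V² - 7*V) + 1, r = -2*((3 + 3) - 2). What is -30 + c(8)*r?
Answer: -44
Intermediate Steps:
r = -8 (r = -2*(6 - 2) = -2*4 = -8)
c(V) = -¼ - 7*V/4 + V²/4 (c(V) = -½ + ((V² - 7*V) + 1)/4 = -½ + (1 + V² - 7*V)/4 = -½ + (¼ - 7*V/4 + V²/4) = -¼ - 7*V/4 + V²/4)
-30 + c(8)*r = -30 + (-¼ - 7/4*8 + (¼)*8²)*(-8) = -30 + (-¼ - 14 + (¼)*64)*(-8) = -30 + (-¼ - 14 + 16)*(-8) = -30 + (7/4)*(-8) = -30 - 14 = -44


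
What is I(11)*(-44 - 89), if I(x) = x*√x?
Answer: -1463*√11 ≈ -4852.2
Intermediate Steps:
I(x) = x^(3/2)
I(11)*(-44 - 89) = 11^(3/2)*(-44 - 89) = (11*√11)*(-133) = -1463*√11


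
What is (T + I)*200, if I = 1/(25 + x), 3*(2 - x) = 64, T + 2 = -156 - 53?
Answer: -716800/17 ≈ -42165.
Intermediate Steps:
T = -211 (T = -2 + (-156 - 53) = -2 - 209 = -211)
x = -58/3 (x = 2 - ⅓*64 = 2 - 64/3 = -58/3 ≈ -19.333)
I = 3/17 (I = 1/(25 - 58/3) = 1/(17/3) = 3/17 ≈ 0.17647)
(T + I)*200 = (-211 + 3/17)*200 = -3584/17*200 = -716800/17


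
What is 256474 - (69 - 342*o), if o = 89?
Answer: 286843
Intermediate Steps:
256474 - (69 - 342*o) = 256474 - (69 - 342*89) = 256474 - (69 - 30438) = 256474 - 1*(-30369) = 256474 + 30369 = 286843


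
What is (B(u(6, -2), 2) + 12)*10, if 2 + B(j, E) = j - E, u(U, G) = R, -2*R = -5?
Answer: 105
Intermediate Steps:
R = 5/2 (R = -½*(-5) = 5/2 ≈ 2.5000)
u(U, G) = 5/2
B(j, E) = -2 + j - E (B(j, E) = -2 + (j - E) = -2 + j - E)
(B(u(6, -2), 2) + 12)*10 = ((-2 + 5/2 - 1*2) + 12)*10 = ((-2 + 5/2 - 2) + 12)*10 = (-3/2 + 12)*10 = (21/2)*10 = 105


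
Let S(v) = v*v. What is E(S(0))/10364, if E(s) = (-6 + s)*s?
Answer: 0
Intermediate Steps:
S(v) = v**2
E(s) = s*(-6 + s)
E(S(0))/10364 = (0**2*(-6 + 0**2))/10364 = (0*(-6 + 0))*(1/10364) = (0*(-6))*(1/10364) = 0*(1/10364) = 0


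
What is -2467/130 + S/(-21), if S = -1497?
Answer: 47601/910 ≈ 52.309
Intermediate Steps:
-2467/130 + S/(-21) = -2467/130 - 1497/(-21) = -2467*1/130 - 1497*(-1/21) = -2467/130 + 499/7 = 47601/910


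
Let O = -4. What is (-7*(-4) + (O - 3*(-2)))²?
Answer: 900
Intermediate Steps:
(-7*(-4) + (O - 3*(-2)))² = (-7*(-4) + (-4 - 3*(-2)))² = (28 + (-4 + 6))² = (28 + 2)² = 30² = 900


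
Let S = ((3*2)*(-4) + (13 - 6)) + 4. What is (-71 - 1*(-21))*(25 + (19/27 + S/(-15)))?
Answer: -35870/27 ≈ -1328.5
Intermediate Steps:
S = -13 (S = (6*(-4) + 7) + 4 = (-24 + 7) + 4 = -17 + 4 = -13)
(-71 - 1*(-21))*(25 + (19/27 + S/(-15))) = (-71 - 1*(-21))*(25 + (19/27 - 13/(-15))) = (-71 + 21)*(25 + (19*(1/27) - 13*(-1/15))) = -50*(25 + (19/27 + 13/15)) = -50*(25 + 212/135) = -50*3587/135 = -35870/27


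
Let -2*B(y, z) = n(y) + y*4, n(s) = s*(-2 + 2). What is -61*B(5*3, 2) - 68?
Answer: 1762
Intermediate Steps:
n(s) = 0 (n(s) = s*0 = 0)
B(y, z) = -2*y (B(y, z) = -(0 + y*4)/2 = -(0 + 4*y)/2 = -2*y)
-61*B(5*3, 2) - 68 = -(-122)*5*3 - 68 = -(-122)*15 - 68 = -61*(-30) - 68 = 1830 - 68 = 1762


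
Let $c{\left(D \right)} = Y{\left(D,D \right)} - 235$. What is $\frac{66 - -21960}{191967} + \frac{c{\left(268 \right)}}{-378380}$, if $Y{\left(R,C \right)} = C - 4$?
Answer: $\frac{2776210279}{24212157820} \approx 0.11466$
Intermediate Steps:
$Y{\left(R,C \right)} = -4 + C$
$c{\left(D \right)} = -239 + D$ ($c{\left(D \right)} = \left(-4 + D\right) - 235 = -239 + D$)
$\frac{66 - -21960}{191967} + \frac{c{\left(268 \right)}}{-378380} = \frac{66 - -21960}{191967} + \frac{-239 + 268}{-378380} = \left(66 + 21960\right) \frac{1}{191967} + 29 \left(- \frac{1}{378380}\right) = 22026 \cdot \frac{1}{191967} - \frac{29}{378380} = \frac{7342}{63989} - \frac{29}{378380} = \frac{2776210279}{24212157820}$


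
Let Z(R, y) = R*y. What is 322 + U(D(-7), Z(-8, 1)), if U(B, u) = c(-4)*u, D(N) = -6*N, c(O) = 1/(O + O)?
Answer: 323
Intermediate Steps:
c(O) = 1/(2*O)
U(B, u) = -u/8 (U(B, u) = ((1/2)/(-4))*u = ((1/2)*(-1/4))*u = -u/8)
322 + U(D(-7), Z(-8, 1)) = 322 - (-1) = 322 - 1/8*(-8) = 322 + 1 = 323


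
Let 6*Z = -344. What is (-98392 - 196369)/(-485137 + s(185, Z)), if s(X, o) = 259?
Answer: 294761/484878 ≈ 0.60791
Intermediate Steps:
Z = -172/3 (Z = (1/6)*(-344) = -172/3 ≈ -57.333)
(-98392 - 196369)/(-485137 + s(185, Z)) = (-98392 - 196369)/(-485137 + 259) = -294761/(-484878) = -294761*(-1/484878) = 294761/484878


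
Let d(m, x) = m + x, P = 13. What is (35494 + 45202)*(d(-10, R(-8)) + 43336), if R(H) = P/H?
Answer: 3496103765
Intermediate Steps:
R(H) = 13/H
(35494 + 45202)*(d(-10, R(-8)) + 43336) = (35494 + 45202)*((-10 + 13/(-8)) + 43336) = 80696*((-10 + 13*(-⅛)) + 43336) = 80696*((-10 - 13/8) + 43336) = 80696*(-93/8 + 43336) = 80696*(346595/8) = 3496103765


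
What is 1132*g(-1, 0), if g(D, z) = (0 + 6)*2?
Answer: 13584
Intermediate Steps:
g(D, z) = 12 (g(D, z) = 6*2 = 12)
1132*g(-1, 0) = 1132*12 = 13584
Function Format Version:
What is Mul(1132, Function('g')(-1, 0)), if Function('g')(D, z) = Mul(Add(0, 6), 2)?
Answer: 13584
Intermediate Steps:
Function('g')(D, z) = 12 (Function('g')(D, z) = Mul(6, 2) = 12)
Mul(1132, Function('g')(-1, 0)) = Mul(1132, 12) = 13584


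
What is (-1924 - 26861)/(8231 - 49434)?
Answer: 28785/41203 ≈ 0.69861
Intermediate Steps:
(-1924 - 26861)/(8231 - 49434) = -28785/(-41203) = -28785*(-1/41203) = 28785/41203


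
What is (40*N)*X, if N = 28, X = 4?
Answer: 4480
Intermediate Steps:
(40*N)*X = (40*28)*4 = 1120*4 = 4480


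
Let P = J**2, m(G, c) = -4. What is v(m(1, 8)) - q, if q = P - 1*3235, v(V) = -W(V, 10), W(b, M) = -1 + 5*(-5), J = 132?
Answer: -14163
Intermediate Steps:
P = 17424 (P = 132**2 = 17424)
W(b, M) = -26 (W(b, M) = -1 - 25 = -26)
v(V) = 26 (v(V) = -1*(-26) = 26)
q = 14189 (q = 17424 - 1*3235 = 17424 - 3235 = 14189)
v(m(1, 8)) - q = 26 - 1*14189 = 26 - 14189 = -14163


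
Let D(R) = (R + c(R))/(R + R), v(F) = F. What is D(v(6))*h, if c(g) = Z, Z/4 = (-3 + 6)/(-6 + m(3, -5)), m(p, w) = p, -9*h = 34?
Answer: -17/27 ≈ -0.62963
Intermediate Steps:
h = -34/9 (h = -⅑*34 = -34/9 ≈ -3.7778)
Z = -4 (Z = 4*((-3 + 6)/(-6 + 3)) = 4*(3/(-3)) = 4*(3*(-⅓)) = 4*(-1) = -4)
c(g) = -4
D(R) = (-4 + R)/(2*R) (D(R) = (R - 4)/(R + R) = (-4 + R)/((2*R)) = (-4 + R)*(1/(2*R)) = (-4 + R)/(2*R))
D(v(6))*h = ((½)*(-4 + 6)/6)*(-34/9) = ((½)*(⅙)*2)*(-34/9) = (⅙)*(-34/9) = -17/27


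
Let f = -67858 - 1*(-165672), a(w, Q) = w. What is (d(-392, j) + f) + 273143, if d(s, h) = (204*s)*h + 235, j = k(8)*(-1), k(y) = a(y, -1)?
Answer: 1010936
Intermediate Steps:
k(y) = y
j = -8 (j = 8*(-1) = -8)
f = 97814 (f = -67858 + 165672 = 97814)
d(s, h) = 235 + 204*h*s (d(s, h) = 204*h*s + 235 = 235 + 204*h*s)
(d(-392, j) + f) + 273143 = ((235 + 204*(-8)*(-392)) + 97814) + 273143 = ((235 + 639744) + 97814) + 273143 = (639979 + 97814) + 273143 = 737793 + 273143 = 1010936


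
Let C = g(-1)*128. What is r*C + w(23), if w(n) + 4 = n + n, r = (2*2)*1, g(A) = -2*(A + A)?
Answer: 2090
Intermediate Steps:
g(A) = -4*A
r = 4 (r = 4*1 = 4)
C = 512 (C = -4*(-1)*128 = 4*128 = 512)
w(n) = -4 + 2*n (w(n) = -4 + (n + n) = -4 + 2*n)
r*C + w(23) = 4*512 + (-4 + 2*23) = 2048 + (-4 + 46) = 2048 + 42 = 2090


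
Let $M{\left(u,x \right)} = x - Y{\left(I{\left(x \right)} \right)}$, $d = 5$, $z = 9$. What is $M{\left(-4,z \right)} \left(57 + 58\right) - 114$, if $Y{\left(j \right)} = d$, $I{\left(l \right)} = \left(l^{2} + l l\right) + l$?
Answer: $346$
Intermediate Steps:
$I{\left(l \right)} = l + 2 l^{2}$ ($I{\left(l \right)} = \left(l^{2} + l^{2}\right) + l = 2 l^{2} + l = l + 2 l^{2}$)
$Y{\left(j \right)} = 5$
$M{\left(u,x \right)} = -5 + x$ ($M{\left(u,x \right)} = x - 5 = -5 + x$)
$M{\left(-4,z \right)} \left(57 + 58\right) - 114 = \left(-5 + 9\right) \left(57 + 58\right) - 114 = 4 \cdot 115 - 114 = 460 - 114 = 346$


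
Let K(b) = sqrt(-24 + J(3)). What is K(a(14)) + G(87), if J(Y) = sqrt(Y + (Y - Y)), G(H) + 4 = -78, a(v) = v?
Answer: -82 + I*sqrt(24 - sqrt(3)) ≈ -82.0 + 4.7189*I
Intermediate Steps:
G(H) = -82 (G(H) = -4 - 78 = -82)
J(Y) = sqrt(Y) (J(Y) = sqrt(Y + 0) = sqrt(Y))
K(b) = sqrt(-24 + sqrt(3))
K(a(14)) + G(87) = sqrt(-24 + sqrt(3)) - 82 = -82 + sqrt(-24 + sqrt(3))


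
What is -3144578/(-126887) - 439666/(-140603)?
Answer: 497925000276/17840692861 ≈ 27.910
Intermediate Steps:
-3144578/(-126887) - 439666/(-140603) = -3144578*(-1/126887) - 439666*(-1/140603) = 3144578/126887 + 439666/140603 = 497925000276/17840692861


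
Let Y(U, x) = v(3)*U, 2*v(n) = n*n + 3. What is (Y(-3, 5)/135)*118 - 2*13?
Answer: -626/15 ≈ -41.733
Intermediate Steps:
v(n) = 3/2 + n**2/2 (v(n) = (n*n + 3)/2 = (n**2 + 3)/2 = (3 + n**2)/2 = 3/2 + n**2/2)
Y(U, x) = 6*U (Y(U, x) = (3/2 + (1/2)*3**2)*U = (3/2 + (1/2)*9)*U = (3/2 + 9/2)*U = 6*U)
(Y(-3, 5)/135)*118 - 2*13 = ((6*(-3))/135)*118 - 2*13 = -18*1/135*118 - 26 = -2/15*118 - 26 = -236/15 - 26 = -626/15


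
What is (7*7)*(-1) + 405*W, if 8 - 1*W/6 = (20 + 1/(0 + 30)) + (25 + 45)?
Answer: -199390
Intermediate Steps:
W = -2461/5 (W = 48 - 6*((20 + 1/(0 + 30)) + (25 + 45)) = 48 - 6*((20 + 1/30) + 70) = 48 - 6*(601/30 + 70) = 48 - 6*2701/30 = 48 - 2701/5 = -2461/5 ≈ -492.20)
(7*7)*(-1) + 405*W = (7*7)*(-1) + 405*(-2461/5) = 49*(-1) - 199341 = -49 - 199341 = -199390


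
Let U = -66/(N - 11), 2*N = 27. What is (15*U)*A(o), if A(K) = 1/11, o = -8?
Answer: -36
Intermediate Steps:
N = 27/2 (N = (½)*27 = 27/2 ≈ 13.500)
A(K) = 1/11
U = -132/5 (U = -66/(27/2 - 11) = -66/5/2 = -66*⅖ = -132/5 ≈ -26.400)
(15*U)*A(o) = (15*(-132/5))*(1/11) = -396*1/11 = -36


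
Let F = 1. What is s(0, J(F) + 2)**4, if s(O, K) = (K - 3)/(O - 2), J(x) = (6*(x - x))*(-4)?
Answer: 1/16 ≈ 0.062500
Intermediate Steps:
J(x) = 0 (J(x) = (6*0)*(-4) = 0*(-4) = 0)
s(O, K) = (-3 + K)/(-2 + O)
s(0, J(F) + 2)**4 = ((-3 + (0 + 2))/(-2 + 0))**4 = ((-3 + 2)/(-2))**4 = (-1/2*(-1))**4 = (1/2)**4 = 1/16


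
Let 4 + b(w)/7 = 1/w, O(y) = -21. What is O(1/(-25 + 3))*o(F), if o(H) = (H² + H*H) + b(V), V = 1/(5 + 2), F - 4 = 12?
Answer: -11193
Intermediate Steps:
F = 16 (F = 4 + 12 = 16)
V = ⅐ (V = 1/7 = ⅐ ≈ 0.14286)
b(w) = -28 + 7/w (b(w) = -28 + 7*(1/w) = -28 + 7/w)
o(H) = 21 + 2*H² (o(H) = (H² + H*H) + (-28 + 7/(⅐)) = (H² + H²) + (-28 + 7*7) = 2*H² + (-28 + 49) = 2*H² + 21 = 21 + 2*H²)
O(1/(-25 + 3))*o(F) = -21*(21 + 2*16²) = -21*(21 + 2*256) = -21*(21 + 512) = -21*533 = -11193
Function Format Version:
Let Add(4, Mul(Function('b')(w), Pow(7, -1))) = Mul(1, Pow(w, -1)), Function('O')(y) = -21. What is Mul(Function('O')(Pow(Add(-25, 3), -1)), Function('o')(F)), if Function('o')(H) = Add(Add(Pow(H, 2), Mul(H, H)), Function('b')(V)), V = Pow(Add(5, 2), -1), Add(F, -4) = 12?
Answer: -11193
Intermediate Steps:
F = 16 (F = Add(4, 12) = 16)
V = Rational(1, 7) (V = Pow(7, -1) = Rational(1, 7) ≈ 0.14286)
Function('b')(w) = Add(-28, Mul(7, Pow(w, -1))) (Function('b')(w) = Add(-28, Mul(7, Mul(1, Pow(w, -1)))) = Add(-28, Mul(7, Pow(w, -1))))
Function('o')(H) = Add(21, Mul(2, Pow(H, 2))) (Function('o')(H) = Add(Add(Pow(H, 2), Mul(H, H)), Add(-28, Mul(7, Pow(Rational(1, 7), -1)))) = Add(Add(Pow(H, 2), Pow(H, 2)), Add(-28, Mul(7, 7))) = Add(Mul(2, Pow(H, 2)), Add(-28, 49)) = Add(Mul(2, Pow(H, 2)), 21) = Add(21, Mul(2, Pow(H, 2))))
Mul(Function('O')(Pow(Add(-25, 3), -1)), Function('o')(F)) = Mul(-21, Add(21, Mul(2, Pow(16, 2)))) = Mul(-21, Add(21, Mul(2, 256))) = Mul(-21, Add(21, 512)) = Mul(-21, 533) = -11193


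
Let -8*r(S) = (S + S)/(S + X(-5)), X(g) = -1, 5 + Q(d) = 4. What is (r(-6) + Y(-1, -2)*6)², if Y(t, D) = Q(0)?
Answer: 7569/196 ≈ 38.617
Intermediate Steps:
Q(d) = -1 (Q(d) = -5 + 4 = -1)
Y(t, D) = -1
r(S) = -S/(4*(-1 + S)) (r(S) = -(S + S)/(8*(S - 1)) = -2*S/(8*(-1 + S)) = -S/(4*(-1 + S)))
(r(-6) + Y(-1, -2)*6)² = (-1*(-6)/(-4 + 4*(-6)) - 1*6)² = (-1*(-6)/(-4 - 24) - 6)² = (-1*(-6)/(-28) - 6)² = (-1*(-6)*(-1/28) - 6)² = (-3/14 - 6)² = (-87/14)² = 7569/196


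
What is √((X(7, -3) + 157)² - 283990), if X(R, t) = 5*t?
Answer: 3*I*√29314 ≈ 513.64*I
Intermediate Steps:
√((X(7, -3) + 157)² - 283990) = √((5*(-3) + 157)² - 283990) = √((-15 + 157)² - 283990) = √(142² - 283990) = √(20164 - 283990) = √(-263826) = 3*I*√29314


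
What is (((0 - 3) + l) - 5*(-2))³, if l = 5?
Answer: 1728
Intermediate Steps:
(((0 - 3) + l) - 5*(-2))³ = (((0 - 3) + 5) - 5*(-2))³ = ((-3 + 5) + 10)³ = (2 + 10)³ = 12³ = 1728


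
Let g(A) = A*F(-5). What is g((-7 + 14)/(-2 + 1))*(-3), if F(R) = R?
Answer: -105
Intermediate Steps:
g(A) = -5*A (g(A) = A*(-5) = -5*A)
g((-7 + 14)/(-2 + 1))*(-3) = -5*(-7 + 14)/(-2 + 1)*(-3) = -35/(-1)*(-3) = -35*(-1)*(-3) = -5*(-7)*(-3) = 35*(-3) = -105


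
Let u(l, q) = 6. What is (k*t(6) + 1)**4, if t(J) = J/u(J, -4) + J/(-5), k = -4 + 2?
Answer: 2401/625 ≈ 3.8416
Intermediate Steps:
k = -2
t(J) = -J/30 (t(J) = J/6 + J/(-5) = J*(1/6) + J*(-1/5) = J/6 - J/5 = -J/30)
(k*t(6) + 1)**4 = (-(-1)*6/15 + 1)**4 = (-2*(-1/5) + 1)**4 = (2/5 + 1)**4 = (7/5)**4 = 2401/625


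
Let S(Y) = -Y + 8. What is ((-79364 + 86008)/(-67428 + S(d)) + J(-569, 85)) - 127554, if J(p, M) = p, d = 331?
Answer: -8680468017/67751 ≈ -1.2812e+5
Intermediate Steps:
S(Y) = 8 - Y
((-79364 + 86008)/(-67428 + S(d)) + J(-569, 85)) - 127554 = ((-79364 + 86008)/(-67428 + (8 - 1*331)) - 569) - 127554 = (6644/(-67428 + (8 - 331)) - 569) - 127554 = (6644/(-67428 - 323) - 569) - 127554 = (6644/(-67751) - 569) - 127554 = (6644*(-1/67751) - 569) - 127554 = (-6644/67751 - 569) - 127554 = -38556963/67751 - 127554 = -8680468017/67751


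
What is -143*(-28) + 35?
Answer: 4039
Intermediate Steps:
-143*(-28) + 35 = 4004 + 35 = 4039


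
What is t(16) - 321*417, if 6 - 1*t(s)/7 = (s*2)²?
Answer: -140983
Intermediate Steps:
t(s) = 42 - 28*s² (t(s) = 42 - 7*4*s² = 42 - 28*s²)
t(16) - 321*417 = (42 - 28*16²) - 321*417 = (42 - 28*256) - 133857 = (42 - 7168) - 133857 = -7126 - 133857 = -140983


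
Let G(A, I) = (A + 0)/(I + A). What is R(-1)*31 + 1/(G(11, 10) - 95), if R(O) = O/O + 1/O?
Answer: -21/1984 ≈ -0.010585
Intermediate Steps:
R(O) = 1 + 1/O
G(A, I) = A/(A + I)
R(-1)*31 + 1/(G(11, 10) - 95) = ((1 - 1)/(-1))*31 + 1/(11/(11 + 10) - 95) = -1*0*31 + 1/(11/21 - 95) = 0*31 + 1/(11*(1/21) - 95) = 0 + 1/(11/21 - 95) = 0 + 1/(-1984/21) = 0 - 21/1984 = -21/1984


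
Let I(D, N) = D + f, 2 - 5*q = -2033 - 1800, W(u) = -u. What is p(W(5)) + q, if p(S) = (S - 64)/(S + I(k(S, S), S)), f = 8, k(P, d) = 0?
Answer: 744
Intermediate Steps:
q = 767 (q = ⅖ - (-2033 - 1800)/5 = ⅖ - ⅕*(-3833) = ⅖ + 3833/5 = 767)
I(D, N) = 8 + D (I(D, N) = D + 8 = 8 + D)
p(S) = (-64 + S)/(8 + S) (p(S) = (S - 64)/(S + (8 + 0)) = (-64 + S)/(S + 8) = (-64 + S)/(8 + S))
p(W(5)) + q = (-64 - 1*5)/(8 - 1*5) + 767 = (-64 - 5)/(8 - 5) + 767 = -69/3 + 767 = (⅓)*(-69) + 767 = -23 + 767 = 744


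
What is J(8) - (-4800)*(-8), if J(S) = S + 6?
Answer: -38386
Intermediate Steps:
J(S) = 6 + S
J(8) - (-4800)*(-8) = (6 + 8) - (-4800)*(-8) = 14 - 300*128 = 14 - 38400 = -38386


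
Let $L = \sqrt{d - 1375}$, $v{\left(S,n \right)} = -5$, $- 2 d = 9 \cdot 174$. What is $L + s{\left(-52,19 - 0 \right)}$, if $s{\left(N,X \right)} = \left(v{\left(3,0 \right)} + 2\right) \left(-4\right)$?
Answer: $12 + i \sqrt{2158} \approx 12.0 + 46.454 i$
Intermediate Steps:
$d = -783$ ($d = - \frac{9 \cdot 174}{2} = \left(- \frac{1}{2}\right) 1566 = -783$)
$L = i \sqrt{2158}$ ($L = \sqrt{-783 - 1375} = \sqrt{-2158} = i \sqrt{2158} \approx 46.454 i$)
$s{\left(N,X \right)} = 12$ ($s{\left(N,X \right)} = \left(-5 + 2\right) \left(-4\right) = \left(-3\right) \left(-4\right) = 12$)
$L + s{\left(-52,19 - 0 \right)} = i \sqrt{2158} + 12 = 12 + i \sqrt{2158}$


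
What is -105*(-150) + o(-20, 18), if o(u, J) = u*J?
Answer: 15390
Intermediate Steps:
o(u, J) = J*u
-105*(-150) + o(-20, 18) = -105*(-150) + 18*(-20) = 15750 - 360 = 15390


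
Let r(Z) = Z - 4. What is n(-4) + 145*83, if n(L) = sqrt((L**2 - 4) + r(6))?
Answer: 12035 + sqrt(14) ≈ 12039.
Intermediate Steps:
r(Z) = -4 + Z
n(L) = sqrt(-2 + L**2) (n(L) = sqrt((L**2 - 4) + (-4 + 6)) = sqrt((-4 + L**2) + 2) = sqrt(-2 + L**2))
n(-4) + 145*83 = sqrt(-2 + (-4)**2) + 145*83 = sqrt(-2 + 16) + 12035 = sqrt(14) + 12035 = 12035 + sqrt(14)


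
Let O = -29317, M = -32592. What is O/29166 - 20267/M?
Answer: -20244019/52809904 ≈ -0.38334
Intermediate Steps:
O/29166 - 20267/M = -29317/29166 - 20267/(-32592) = -29317*1/29166 - 20267*(-1/32592) = -29317/29166 + 20267/32592 = -20244019/52809904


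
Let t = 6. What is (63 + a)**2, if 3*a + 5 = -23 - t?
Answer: 24025/9 ≈ 2669.4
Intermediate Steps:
a = -34/3 (a = -5/3 + (-23 - 1*6)/3 = -5/3 + (-23 - 6)/3 = -5/3 + (1/3)*(-29) = -5/3 - 29/3 = -34/3 ≈ -11.333)
(63 + a)**2 = (63 - 34/3)**2 = (155/3)**2 = 24025/9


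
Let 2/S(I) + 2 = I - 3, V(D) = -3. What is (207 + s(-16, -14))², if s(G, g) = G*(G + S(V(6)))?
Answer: 218089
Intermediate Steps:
S(I) = 2/(-5 + I) (S(I) = 2/(-2 + (I - 3)) = 2/(-2 + (-3 + I)) = 2/(-5 + I))
s(G, g) = G*(-¼ + G) (s(G, g) = G*(G + 2/(-5 - 3)) = G*(G + 2/(-8)) = G*(G + 2*(-⅛)) = G*(G - ¼) = G*(-¼ + G))
(207 + s(-16, -14))² = (207 - 16*(-¼ - 16))² = (207 - 16*(-65/4))² = (207 + 260)² = 467² = 218089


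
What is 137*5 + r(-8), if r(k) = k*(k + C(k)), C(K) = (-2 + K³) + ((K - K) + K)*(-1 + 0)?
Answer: 4797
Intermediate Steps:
C(K) = -2 + K³ - K (C(K) = (-2 + K³) + (0 + K)*(-1) = (-2 + K³) + K*(-1) = (-2 + K³) - K = -2 + K³ - K)
r(k) = k*(-2 + k³) (r(k) = k*(k + (-2 + k³ - k)) = k*(-2 + k³))
137*5 + r(-8) = 137*5 - 8*(-2 + (-8)³) = 685 - 8*(-2 - 512) = 685 - 8*(-514) = 685 + 4112 = 4797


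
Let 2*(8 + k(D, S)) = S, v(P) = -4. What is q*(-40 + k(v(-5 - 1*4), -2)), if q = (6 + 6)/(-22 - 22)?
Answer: 147/11 ≈ 13.364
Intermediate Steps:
k(D, S) = -8 + S/2
q = -3/11 (q = 12/(-44) = 12*(-1/44) = -3/11 ≈ -0.27273)
q*(-40 + k(v(-5 - 1*4), -2)) = -3*(-40 + (-8 + (1/2)*(-2)))/11 = -3*(-40 + (-8 - 1))/11 = -3*(-40 - 9)/11 = -3/11*(-49) = 147/11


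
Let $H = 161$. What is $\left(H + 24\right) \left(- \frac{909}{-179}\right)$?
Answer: $\frac{168165}{179} \approx 939.47$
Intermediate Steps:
$\left(H + 24\right) \left(- \frac{909}{-179}\right) = \left(161 + 24\right) \left(- \frac{909}{-179}\right) = 185 \left(\left(-909\right) \left(- \frac{1}{179}\right)\right) = 185 \cdot \frac{909}{179} = \frac{168165}{179}$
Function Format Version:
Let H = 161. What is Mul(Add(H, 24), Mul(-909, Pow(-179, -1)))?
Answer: Rational(168165, 179) ≈ 939.47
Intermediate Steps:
Mul(Add(H, 24), Mul(-909, Pow(-179, -1))) = Mul(Add(161, 24), Mul(-909, Pow(-179, -1))) = Mul(185, Mul(-909, Rational(-1, 179))) = Mul(185, Rational(909, 179)) = Rational(168165, 179)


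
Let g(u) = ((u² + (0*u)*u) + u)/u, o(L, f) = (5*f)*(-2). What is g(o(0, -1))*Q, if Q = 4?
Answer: 44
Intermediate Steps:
o(L, f) = -10*f
g(u) = (u + u²)/u (g(u) = ((u² + 0*u) + u)/u = ((u² + 0) + u)/u = (u² + u)/u = (u + u²)/u)
g(o(0, -1))*Q = (1 - 10*(-1))*4 = (1 + 10)*4 = 11*4 = 44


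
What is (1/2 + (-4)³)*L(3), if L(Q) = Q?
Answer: -381/2 ≈ -190.50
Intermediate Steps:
(1/2 + (-4)³)*L(3) = (1/2 + (-4)³)*3 = (½ - 64)*3 = -127/2*3 = -381/2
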